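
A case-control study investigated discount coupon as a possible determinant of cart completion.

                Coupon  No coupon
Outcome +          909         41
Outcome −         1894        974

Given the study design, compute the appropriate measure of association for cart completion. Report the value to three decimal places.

Reading the table with exposure as columns: a = 909 (Coupon, case), b = 1894 (Coupon, non-case), c = 41 (No coupon, case), d = 974.
This is a case-control study: participants were sampled on outcome status, so risks in the source population cannot be estimated directly — relative risk is not valid here. The odds ratio is the appropriate measure.
OR = (a·d)/(b·c) = (909 × 974) / (1894 × 41) = 885366 / 77654 = 11.40142

11.401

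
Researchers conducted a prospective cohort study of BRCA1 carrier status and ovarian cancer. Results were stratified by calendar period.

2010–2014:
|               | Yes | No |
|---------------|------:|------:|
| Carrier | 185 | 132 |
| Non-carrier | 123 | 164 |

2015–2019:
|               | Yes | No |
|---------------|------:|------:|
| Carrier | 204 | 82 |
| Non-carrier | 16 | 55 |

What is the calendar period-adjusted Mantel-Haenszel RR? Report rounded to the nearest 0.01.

1.66

RR_MH = Σ(aᵢ·n₀ᵢ/nᵢ) / Σ(cᵢ·n₁ᵢ/nᵢ), with n₁ᵢ = aᵢ+bᵢ (exposed), n₀ᵢ = cᵢ+dᵢ (unexposed), nᵢ = n₁ᵢ+n₀ᵢ.
Stratum 1 (2010–2014): n₁ = 317, n₀ = 287, n = 604; a·n₀/n = 185·287/604 = 87.9056; c·n₁/n = 123·317/604 = 64.5546
Stratum 2 (2015–2019): n₁ = 286, n₀ = 71, n = 357; a·n₀/n = 204·71/357 = 40.5714; c·n₁/n = 16·286/357 = 12.8179
RR_MH = (87.9056 + 40.5714) / (64.5546 + 12.8179) = 128.4771 / 77.3726 = 1.66050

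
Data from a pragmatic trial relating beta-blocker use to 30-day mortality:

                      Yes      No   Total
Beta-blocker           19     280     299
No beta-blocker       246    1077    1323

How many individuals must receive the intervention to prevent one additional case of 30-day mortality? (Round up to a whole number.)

9

Risk in treated group = 19/299 = 0.06355; risk in control = 246/1323 = 0.18594.
Absolute risk reduction = 0.18594 − 0.06355 = 0.12240
NNT = 1 / ARR = 1 / 0.12240 = 8.170 → round up → 9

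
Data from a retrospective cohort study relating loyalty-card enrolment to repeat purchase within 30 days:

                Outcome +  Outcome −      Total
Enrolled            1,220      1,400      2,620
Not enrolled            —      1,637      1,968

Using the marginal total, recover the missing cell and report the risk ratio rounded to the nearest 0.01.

2.77

The missing cell is in the unexposed row: 1968 − 1637 = 331.
So a = 1220, b = 1400, c = 331, d = 1637.
RR = [a/(a+b)] / [c/(c+d)] = (1220/2620) / (331/1968) = 0.46565/0.16819 = 2.76857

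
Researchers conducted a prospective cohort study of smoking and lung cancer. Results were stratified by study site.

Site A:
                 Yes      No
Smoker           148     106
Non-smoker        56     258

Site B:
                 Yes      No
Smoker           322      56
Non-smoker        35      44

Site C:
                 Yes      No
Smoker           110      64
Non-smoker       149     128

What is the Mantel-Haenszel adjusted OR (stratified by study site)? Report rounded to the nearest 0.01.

OR_MH = Σ(aᵢdᵢ/nᵢ) / Σ(bᵢcᵢ/nᵢ), where nᵢ is the stratum total.
Stratum 1 (Site A): n = 568; a·d/n = 148·258/568 = 67.2254; b·c/n = 106·56/568 = 10.4507
Stratum 2 (Site B): n = 457; a·d/n = 322·44/457 = 31.0022; b·c/n = 56·35/457 = 4.2888
Stratum 3 (Site C): n = 451; a·d/n = 110·128/451 = 31.2195; b·c/n = 64·149/451 = 21.1441
OR_MH = (67.2254 + 31.0022 + 31.2195) / (10.4507 + 4.2888 + 21.1441) = 129.4471 / 35.8837 = 3.60741

3.61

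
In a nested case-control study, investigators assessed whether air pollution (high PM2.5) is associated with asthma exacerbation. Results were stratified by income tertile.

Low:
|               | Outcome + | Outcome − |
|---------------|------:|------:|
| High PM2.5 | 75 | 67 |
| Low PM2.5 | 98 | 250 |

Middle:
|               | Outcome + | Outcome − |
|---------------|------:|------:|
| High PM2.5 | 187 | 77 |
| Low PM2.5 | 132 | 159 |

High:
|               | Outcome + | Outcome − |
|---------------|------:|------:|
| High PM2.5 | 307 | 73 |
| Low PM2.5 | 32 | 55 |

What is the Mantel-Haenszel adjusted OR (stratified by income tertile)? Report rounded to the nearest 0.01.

OR_MH = Σ(aᵢdᵢ/nᵢ) / Σ(bᵢcᵢ/nᵢ), where nᵢ is the stratum total.
Stratum 1 (Low): n = 490; a·d/n = 75·250/490 = 38.2653; b·c/n = 67·98/490 = 13.4000
Stratum 2 (Middle): n = 555; a·d/n = 187·159/555 = 53.5730; b·c/n = 77·132/555 = 18.3135
Stratum 3 (High): n = 467; a·d/n = 307·55/467 = 36.1563; b·c/n = 73·32/467 = 5.0021
OR_MH = (38.2653 + 53.5730 + 36.1563) / (13.4000 + 18.3135 + 5.0021) = 127.9946 / 36.7157 = 3.48610

3.49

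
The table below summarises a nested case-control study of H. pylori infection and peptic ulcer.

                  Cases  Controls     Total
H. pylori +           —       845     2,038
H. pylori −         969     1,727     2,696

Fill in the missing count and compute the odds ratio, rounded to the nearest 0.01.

The missing cell is in the exposed row: 2038 − 845 = 1193.
So a = 1193, b = 845, c = 969, d = 1727.
OR = (a·d)/(b·c) = (1193 × 1727) / (845 × 969) = 2060311 / 818805 = 2.51624

2.52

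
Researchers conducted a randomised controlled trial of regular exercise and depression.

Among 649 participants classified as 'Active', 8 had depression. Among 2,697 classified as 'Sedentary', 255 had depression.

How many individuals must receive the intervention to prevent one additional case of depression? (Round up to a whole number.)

Risk in treated group = 8/649 = 0.01233; risk in control = 255/2697 = 0.09455.
Absolute risk reduction = 0.09455 − 0.01233 = 0.08222
NNT = 1 / ARR = 1 / 0.08222 = 12.162 → round up → 13

13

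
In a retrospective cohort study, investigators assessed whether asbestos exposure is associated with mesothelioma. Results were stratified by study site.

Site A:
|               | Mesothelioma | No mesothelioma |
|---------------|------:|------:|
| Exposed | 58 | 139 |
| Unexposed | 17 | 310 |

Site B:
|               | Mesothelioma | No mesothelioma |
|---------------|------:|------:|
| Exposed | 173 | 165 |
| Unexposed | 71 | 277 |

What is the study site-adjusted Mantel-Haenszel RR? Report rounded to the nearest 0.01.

3.00

RR_MH = Σ(aᵢ·n₀ᵢ/nᵢ) / Σ(cᵢ·n₁ᵢ/nᵢ), with n₁ᵢ = aᵢ+bᵢ (exposed), n₀ᵢ = cᵢ+dᵢ (unexposed), nᵢ = n₁ᵢ+n₀ᵢ.
Stratum 1 (Site A): n₁ = 197, n₀ = 327, n = 524; a·n₀/n = 58·327/524 = 36.1947; c·n₁/n = 17·197/524 = 6.3912
Stratum 2 (Site B): n₁ = 338, n₀ = 348, n = 686; a·n₀/n = 173·348/686 = 87.7609; c·n₁/n = 71·338/686 = 34.9825
RR_MH = (36.1947 + 87.7609) / (6.3912 + 34.9825) = 123.9556 / 41.3737 = 2.99600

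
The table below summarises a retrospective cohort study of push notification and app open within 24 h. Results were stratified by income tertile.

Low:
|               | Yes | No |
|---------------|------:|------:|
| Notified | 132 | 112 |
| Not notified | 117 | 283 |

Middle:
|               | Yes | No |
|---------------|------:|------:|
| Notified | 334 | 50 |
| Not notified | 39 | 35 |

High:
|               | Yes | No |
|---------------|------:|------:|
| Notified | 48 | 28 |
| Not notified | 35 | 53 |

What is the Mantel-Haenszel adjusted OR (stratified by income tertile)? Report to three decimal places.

3.239

OR_MH = Σ(aᵢdᵢ/nᵢ) / Σ(bᵢcᵢ/nᵢ), where nᵢ is the stratum total.
Stratum 1 (Low): n = 644; a·d/n = 132·283/644 = 58.0062; b·c/n = 112·117/644 = 20.3478
Stratum 2 (Middle): n = 458; a·d/n = 334·35/458 = 25.5240; b·c/n = 50·39/458 = 4.2576
Stratum 3 (High): n = 164; a·d/n = 48·53/164 = 15.5122; b·c/n = 28·35/164 = 5.9756
OR_MH = (58.0062 + 25.5240 + 15.5122) / (20.3478 + 4.2576 + 5.9756) = 99.0424 / 30.5811 = 3.23868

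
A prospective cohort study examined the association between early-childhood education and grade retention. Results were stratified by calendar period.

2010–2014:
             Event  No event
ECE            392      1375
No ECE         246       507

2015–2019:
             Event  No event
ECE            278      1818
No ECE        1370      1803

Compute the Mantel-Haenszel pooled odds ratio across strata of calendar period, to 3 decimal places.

0.287

OR_MH = Σ(aᵢdᵢ/nᵢ) / Σ(bᵢcᵢ/nᵢ), where nᵢ is the stratum total.
Stratum 1 (2010–2014): n = 2520; a·d/n = 392·507/2520 = 78.8667; b·c/n = 1375·246/2520 = 134.2262
Stratum 2 (2015–2019): n = 5269; a·d/n = 278·1803/5269 = 95.1289; b·c/n = 1818·1370/5269 = 472.7007
OR_MH = (78.8667 + 95.1289) / (134.2262 + 472.7007) = 173.9955 / 606.9269 = 0.28668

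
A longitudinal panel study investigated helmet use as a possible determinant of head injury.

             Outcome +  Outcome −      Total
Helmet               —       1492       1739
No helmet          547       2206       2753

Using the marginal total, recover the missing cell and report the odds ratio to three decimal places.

The missing cell is in the exposed row: 1739 − 1492 = 247.
So a = 247, b = 1492, c = 547, d = 2206.
OR = (a·d)/(b·c) = (247 × 2206) / (1492 × 547) = 544882 / 816124 = 0.66765

0.668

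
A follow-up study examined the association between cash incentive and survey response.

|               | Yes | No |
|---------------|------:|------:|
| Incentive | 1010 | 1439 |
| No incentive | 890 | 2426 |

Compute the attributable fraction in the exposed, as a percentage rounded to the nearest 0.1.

Cells: a = 1010, b = 1439, c = 890, d = 2426.
Risk in exposed = 1010/2449 = 0.41241; risk in unexposed = 890/3316 = 0.26840.
RR = 0.41241/0.26840 = 1.53659
AR% = (RR − 1)/RR × 100 = (1.53659 − 1)/1.53659 × 100 = 34.9207%

34.9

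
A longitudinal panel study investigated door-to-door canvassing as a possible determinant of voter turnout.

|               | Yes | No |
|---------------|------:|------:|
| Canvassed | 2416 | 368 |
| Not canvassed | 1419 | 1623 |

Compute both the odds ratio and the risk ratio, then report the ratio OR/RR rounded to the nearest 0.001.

4.036

Cells: a = 2416, b = 368, c = 1419, d = 1623.
OR = (2416·1623)/(368·1419) = 3921168/522192 = 7.50905
Risk in exposed = 2416/2784 = 0.86782; risk in unexposed = 1419/3042 = 0.46647; RR = 1.86039
OR/RR = 7.50905 / 1.86039 = 4.03627
The outcome is not rare, so the OR lies further from 1 than the RR.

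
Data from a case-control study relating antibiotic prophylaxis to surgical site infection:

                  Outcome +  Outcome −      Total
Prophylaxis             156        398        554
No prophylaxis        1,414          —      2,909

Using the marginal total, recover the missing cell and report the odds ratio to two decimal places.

The missing cell is in the unexposed row: 2909 − 1414 = 1495.
So a = 156, b = 398, c = 1414, d = 1495.
OR = (a·d)/(b·c) = (156 × 1495) / (398 × 1414) = 233220 / 562772 = 0.41441

0.41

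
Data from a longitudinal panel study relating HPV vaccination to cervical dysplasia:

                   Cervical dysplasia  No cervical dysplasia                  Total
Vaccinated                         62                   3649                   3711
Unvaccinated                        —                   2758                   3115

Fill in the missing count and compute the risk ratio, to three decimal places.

The missing cell is in the unexposed row: 3115 − 2758 = 357.
So a = 62, b = 3649, c = 357, d = 2758.
RR = [a/(a+b)] / [c/(c+d)] = (62/3711) / (357/3115) = 0.01671/0.11461 = 0.14578

0.146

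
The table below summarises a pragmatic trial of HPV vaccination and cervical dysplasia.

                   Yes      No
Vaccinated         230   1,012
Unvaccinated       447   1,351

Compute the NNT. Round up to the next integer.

16

Risk in treated group = 230/1242 = 0.18519; risk in control = 447/1798 = 0.24861.
Absolute risk reduction = 0.24861 − 0.18519 = 0.06342
NNT = 1 / ARR = 1 / 0.06342 = 15.767 → round up → 16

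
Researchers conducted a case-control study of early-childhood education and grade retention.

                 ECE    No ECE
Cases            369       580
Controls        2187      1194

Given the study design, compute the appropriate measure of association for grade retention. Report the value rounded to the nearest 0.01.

0.35

Reading the table with exposure as columns: a = 369 (ECE, case), b = 2187 (ECE, non-case), c = 580 (No ECE, case), d = 1194.
This is a case-control study: participants were sampled on outcome status, so risks in the source population cannot be estimated directly — relative risk is not valid here. The odds ratio is the appropriate measure.
OR = (a·d)/(b·c) = (369 × 1194) / (2187 × 580) = 440586 / 1268460 = 0.34734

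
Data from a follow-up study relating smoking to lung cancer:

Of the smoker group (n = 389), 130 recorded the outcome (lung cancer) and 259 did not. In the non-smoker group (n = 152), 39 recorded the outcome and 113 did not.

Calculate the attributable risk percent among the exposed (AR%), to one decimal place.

From the description: a = 130, b = 259, c = 39, d = 113.
Risk in exposed = 130/389 = 0.33419; risk in unexposed = 39/152 = 0.25658.
RR = 0.33419/0.25658 = 1.30249
AR% = (RR − 1)/RR × 100 = (1.30249 − 1)/1.30249 × 100 = 23.2237%

23.2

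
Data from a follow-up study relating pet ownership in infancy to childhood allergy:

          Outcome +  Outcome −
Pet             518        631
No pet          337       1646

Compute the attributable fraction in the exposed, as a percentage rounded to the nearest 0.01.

Cells: a = 518, b = 631, c = 337, d = 1646.
Risk in exposed = 518/1149 = 0.45083; risk in unexposed = 337/1983 = 0.16994.
RR = 0.45083/0.16994 = 2.65279
AR% = (RR − 1)/RR × 100 = (2.65279 − 1)/2.65279 × 100 = 62.3038%

62.30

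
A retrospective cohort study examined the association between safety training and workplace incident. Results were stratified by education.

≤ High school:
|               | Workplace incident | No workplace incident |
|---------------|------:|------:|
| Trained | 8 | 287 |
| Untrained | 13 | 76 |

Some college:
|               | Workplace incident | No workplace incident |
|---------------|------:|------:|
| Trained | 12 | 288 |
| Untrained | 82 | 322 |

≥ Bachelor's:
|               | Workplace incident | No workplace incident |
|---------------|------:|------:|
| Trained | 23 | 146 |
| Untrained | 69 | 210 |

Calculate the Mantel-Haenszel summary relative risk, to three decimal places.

RR_MH = Σ(aᵢ·n₀ᵢ/nᵢ) / Σ(cᵢ·n₁ᵢ/nᵢ), with n₁ᵢ = aᵢ+bᵢ (exposed), n₀ᵢ = cᵢ+dᵢ (unexposed), nᵢ = n₁ᵢ+n₀ᵢ.
Stratum 1 (≤ High school): n₁ = 295, n₀ = 89, n = 384; a·n₀/n = 8·89/384 = 1.8542; c·n₁/n = 13·295/384 = 9.9870
Stratum 2 (Some college): n₁ = 300, n₀ = 404, n = 704; a·n₀/n = 12·404/704 = 6.8864; c·n₁/n = 82·300/704 = 34.9432
Stratum 3 (≥ Bachelor's): n₁ = 169, n₀ = 279, n = 448; a·n₀/n = 23·279/448 = 14.3237; c·n₁/n = 69·169/448 = 26.0290
RR_MH = (1.8542 + 6.8864 + 14.3237) / (9.9870 + 34.9432 + 26.0290) = 23.0642 / 70.9592 = 0.32503

0.325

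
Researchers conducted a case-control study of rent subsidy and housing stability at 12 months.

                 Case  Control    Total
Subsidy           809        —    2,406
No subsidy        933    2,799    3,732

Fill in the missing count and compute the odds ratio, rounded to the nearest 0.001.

The missing cell is in the exposed row: 2406 − 809 = 1597.
So a = 809, b = 1597, c = 933, d = 2799.
OR = (a·d)/(b·c) = (809 × 2799) / (1597 × 933) = 2264391 / 1490001 = 1.51972

1.520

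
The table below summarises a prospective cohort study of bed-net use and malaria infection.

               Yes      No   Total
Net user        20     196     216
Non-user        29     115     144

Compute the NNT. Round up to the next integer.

Risk in treated group = 20/216 = 0.09259; risk in control = 29/144 = 0.20139.
Absolute risk reduction = 0.20139 − 0.09259 = 0.10880
NNT = 1 / ARR = 1 / 0.10880 = 9.191 → round up → 10

10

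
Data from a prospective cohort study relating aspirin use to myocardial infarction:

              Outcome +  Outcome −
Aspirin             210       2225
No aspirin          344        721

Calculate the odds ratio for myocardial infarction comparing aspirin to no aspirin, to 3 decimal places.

0.198

Cells: a = 210, b = 2225, c = 344, d = 721.
OR = (a·d)/(b·c) = (210 × 721) / (2225 × 344) = 151410 / 765400 = 0.19782
Exposure is associated with lower odds of myocardial infarction (OR = 0.20 < 1).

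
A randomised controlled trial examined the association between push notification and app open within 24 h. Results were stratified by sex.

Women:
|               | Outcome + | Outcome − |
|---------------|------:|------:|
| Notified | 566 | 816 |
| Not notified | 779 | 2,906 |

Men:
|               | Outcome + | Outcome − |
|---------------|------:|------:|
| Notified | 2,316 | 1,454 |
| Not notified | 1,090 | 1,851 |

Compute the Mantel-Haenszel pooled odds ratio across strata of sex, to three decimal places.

2.664

OR_MH = Σ(aᵢdᵢ/nᵢ) / Σ(bᵢcᵢ/nᵢ), where nᵢ is the stratum total.
Stratum 1 (Women): n = 5067; a·d/n = 566·2906/5067 = 324.6094; b·c/n = 816·779/5067 = 125.4517
Stratum 2 (Men): n = 6711; a·d/n = 2316·1851/6711 = 638.7895; b·c/n = 1454·1090/6711 = 236.1585
OR_MH = (324.6094 + 638.7895) / (125.4517 + 236.1585) = 963.3989 / 361.6103 = 2.66419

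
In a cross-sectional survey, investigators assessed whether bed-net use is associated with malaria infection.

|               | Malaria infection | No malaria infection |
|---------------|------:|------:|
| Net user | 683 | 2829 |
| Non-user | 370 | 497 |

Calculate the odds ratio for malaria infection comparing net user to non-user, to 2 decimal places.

Cells: a = 683, b = 2829, c = 370, d = 497.
OR = (a·d)/(b·c) = (683 × 497) / (2829 × 370) = 339451 / 1046730 = 0.32430
Exposure is associated with lower odds of malaria infection (OR = 0.32 < 1).

0.32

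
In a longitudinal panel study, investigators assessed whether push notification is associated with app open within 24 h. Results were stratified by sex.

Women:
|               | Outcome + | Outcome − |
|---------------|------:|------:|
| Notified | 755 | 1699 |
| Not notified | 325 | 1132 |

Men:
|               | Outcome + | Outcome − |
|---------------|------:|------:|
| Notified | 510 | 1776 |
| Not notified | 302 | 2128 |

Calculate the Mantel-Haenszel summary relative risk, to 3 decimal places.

RR_MH = Σ(aᵢ·n₀ᵢ/nᵢ) / Σ(cᵢ·n₁ᵢ/nᵢ), with n₁ᵢ = aᵢ+bᵢ (exposed), n₀ᵢ = cᵢ+dᵢ (unexposed), nᵢ = n₁ᵢ+n₀ᵢ.
Stratum 1 (Women): n₁ = 2454, n₀ = 1457, n = 3911; a·n₀/n = 755·1457/3911 = 281.2669; c·n₁/n = 325·2454/3911 = 203.9248
Stratum 2 (Men): n₁ = 2286, n₀ = 2430, n = 4716; a·n₀/n = 510·2430/4716 = 262.7863; c·n₁/n = 302·2286/4716 = 146.3893
RR_MH = (281.2669 + 262.7863) / (203.9248 + 146.3893) = 544.0532 / 350.3141 = 1.55304

1.553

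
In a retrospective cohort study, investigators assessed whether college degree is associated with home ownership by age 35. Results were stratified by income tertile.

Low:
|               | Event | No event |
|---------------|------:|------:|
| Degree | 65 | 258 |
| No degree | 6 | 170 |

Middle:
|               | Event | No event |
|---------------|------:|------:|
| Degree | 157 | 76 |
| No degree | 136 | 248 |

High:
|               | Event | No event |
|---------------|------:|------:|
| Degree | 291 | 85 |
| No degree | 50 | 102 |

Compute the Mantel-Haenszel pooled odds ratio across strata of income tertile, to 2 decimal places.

OR_MH = Σ(aᵢdᵢ/nᵢ) / Σ(bᵢcᵢ/nᵢ), where nᵢ is the stratum total.
Stratum 1 (Low): n = 499; a·d/n = 65·170/499 = 22.1443; b·c/n = 258·6/499 = 3.1022
Stratum 2 (Middle): n = 617; a·d/n = 157·248/617 = 63.1053; b·c/n = 76·136/617 = 16.7520
Stratum 3 (High): n = 528; a·d/n = 291·102/528 = 56.2159; b·c/n = 85·50/528 = 8.0492
OR_MH = (22.1443 + 63.1053 + 56.2159) / (3.1022 + 16.7520 + 8.0492) = 141.4655 / 27.9035 = 5.06982

5.07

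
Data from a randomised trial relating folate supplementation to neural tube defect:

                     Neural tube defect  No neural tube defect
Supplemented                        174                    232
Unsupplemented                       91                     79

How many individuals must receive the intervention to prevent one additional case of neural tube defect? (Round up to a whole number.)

Risk in treated group = 174/406 = 0.42857; risk in control = 91/170 = 0.53529.
Absolute risk reduction = 0.53529 − 0.42857 = 0.10672
NNT = 1 / ARR = 1 / 0.10672 = 9.370 → round up → 10

10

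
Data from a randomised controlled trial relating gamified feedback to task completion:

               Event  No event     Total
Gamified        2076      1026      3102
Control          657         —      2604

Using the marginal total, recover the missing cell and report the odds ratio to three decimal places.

The missing cell is in the unexposed row: 2604 − 657 = 1947.
So a = 2076, b = 1026, c = 657, d = 1947.
OR = (a·d)/(b·c) = (2076 × 1947) / (1026 × 657) = 4041972 / 674082 = 5.99626

5.996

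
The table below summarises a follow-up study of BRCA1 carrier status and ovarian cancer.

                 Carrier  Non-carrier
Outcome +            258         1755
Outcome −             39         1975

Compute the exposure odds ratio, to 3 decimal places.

7.445

Reading the table with exposure as columns: a = 258 (Carrier, case), b = 39 (Carrier, non-case), c = 1755 (Non-carrier, case), d = 1975.
OR = (a·d)/(b·c) = (258 × 1975) / (39 × 1755) = 509550 / 68445 = 7.44466
The odds of ovarian cancer are about 7.44 times as high in the carrier group.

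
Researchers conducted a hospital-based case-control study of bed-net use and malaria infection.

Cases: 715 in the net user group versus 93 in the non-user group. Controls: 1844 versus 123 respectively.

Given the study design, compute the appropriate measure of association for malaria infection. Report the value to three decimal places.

From the description: a = 715, b = 1844, c = 93, d = 123.
This is a hospital-based case-control study: participants were sampled on outcome status, so risks in the source population cannot be estimated directly — relative risk is not valid here. The odds ratio is the appropriate measure.
OR = (a·d)/(b·c) = (715 × 123) / (1844 × 93) = 87945 / 171492 = 0.51282

0.513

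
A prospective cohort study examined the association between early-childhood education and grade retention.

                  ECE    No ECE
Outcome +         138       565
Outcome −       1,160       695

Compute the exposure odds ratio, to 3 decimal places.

0.146

Reading the table with exposure as columns: a = 138 (ECE, case), b = 1160 (ECE, non-case), c = 565 (No ECE, case), d = 695.
OR = (a·d)/(b·c) = (138 × 695) / (1160 × 565) = 95910 / 655400 = 0.14634
Exposure is associated with lower odds of grade retention (OR = 0.15 < 1).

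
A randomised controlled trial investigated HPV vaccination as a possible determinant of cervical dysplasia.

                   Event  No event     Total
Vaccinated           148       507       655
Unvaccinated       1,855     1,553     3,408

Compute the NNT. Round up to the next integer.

4

Risk in treated group = 148/655 = 0.22595; risk in control = 1855/3408 = 0.54431.
Absolute risk reduction = 0.54431 − 0.22595 = 0.31835
NNT = 1 / ARR = 1 / 0.31835 = 3.141 → round up → 4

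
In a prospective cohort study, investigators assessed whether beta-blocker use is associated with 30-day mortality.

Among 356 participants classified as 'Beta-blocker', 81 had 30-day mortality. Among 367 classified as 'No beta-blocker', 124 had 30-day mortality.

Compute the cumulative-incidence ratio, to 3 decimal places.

0.673

From the description: a = 81, b = 275, c = 124, d = 243.
Risk in exposed = 81/356 = 0.22753; risk in unexposed = 124/367 = 0.33787.
RR = 0.22753 / 0.33787 = 0.67341
The risk is 33% lower among the exposed than among the unexposed.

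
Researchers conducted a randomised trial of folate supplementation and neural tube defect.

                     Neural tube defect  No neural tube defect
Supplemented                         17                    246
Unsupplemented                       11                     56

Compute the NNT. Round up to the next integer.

11

Risk in treated group = 17/263 = 0.06464; risk in control = 11/67 = 0.16418.
Absolute risk reduction = 0.16418 − 0.06464 = 0.09954
NNT = 1 / ARR = 1 / 0.09954 = 10.046 → round up → 11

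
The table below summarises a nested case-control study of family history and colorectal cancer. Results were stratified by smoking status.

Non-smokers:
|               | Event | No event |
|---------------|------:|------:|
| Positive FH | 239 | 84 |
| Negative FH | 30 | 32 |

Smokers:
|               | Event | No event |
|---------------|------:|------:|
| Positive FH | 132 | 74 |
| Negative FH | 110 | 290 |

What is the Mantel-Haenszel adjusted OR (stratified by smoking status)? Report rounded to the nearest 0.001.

OR_MH = Σ(aᵢdᵢ/nᵢ) / Σ(bᵢcᵢ/nᵢ), where nᵢ is the stratum total.
Stratum 1 (Non-smokers): n = 385; a·d/n = 239·32/385 = 19.8649; b·c/n = 84·30/385 = 6.5455
Stratum 2 (Smokers): n = 606; a·d/n = 132·290/606 = 63.1683; b·c/n = 74·110/606 = 13.4323
OR_MH = (19.8649 + 63.1683) / (6.5455 + 13.4323) = 83.0333 / 19.9778 = 4.15628

4.156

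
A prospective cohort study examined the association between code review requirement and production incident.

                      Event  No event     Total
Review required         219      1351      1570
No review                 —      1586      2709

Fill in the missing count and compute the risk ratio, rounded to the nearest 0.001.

The missing cell is in the unexposed row: 2709 − 1586 = 1123.
So a = 219, b = 1351, c = 1123, d = 1586.
RR = [a/(a+b)] / [c/(c+d)] = (219/1570) / (1123/2709) = 0.13949/0.41454 = 0.33649

0.336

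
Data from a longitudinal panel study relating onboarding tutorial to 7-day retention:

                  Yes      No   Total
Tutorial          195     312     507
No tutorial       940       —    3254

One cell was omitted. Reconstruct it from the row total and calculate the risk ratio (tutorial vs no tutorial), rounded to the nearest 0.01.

1.33

The missing cell is in the unexposed row: 3254 − 940 = 2314.
So a = 195, b = 312, c = 940, d = 2314.
RR = [a/(a+b)] / [c/(c+d)] = (195/507) / (940/3254) = 0.38462/0.28888 = 1.33142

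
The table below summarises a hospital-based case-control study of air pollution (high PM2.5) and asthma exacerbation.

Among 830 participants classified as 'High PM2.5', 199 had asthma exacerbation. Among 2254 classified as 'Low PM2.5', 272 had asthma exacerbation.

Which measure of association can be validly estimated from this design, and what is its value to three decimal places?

2.298

From the description: a = 199, b = 631, c = 272, d = 1982.
This is a hospital-based case-control study: participants were sampled on outcome status, so risks in the source population cannot be estimated directly — relative risk is not valid here. The odds ratio is the appropriate measure.
OR = (a·d)/(b·c) = (199 × 1982) / (631 × 272) = 394418 / 171632 = 2.29804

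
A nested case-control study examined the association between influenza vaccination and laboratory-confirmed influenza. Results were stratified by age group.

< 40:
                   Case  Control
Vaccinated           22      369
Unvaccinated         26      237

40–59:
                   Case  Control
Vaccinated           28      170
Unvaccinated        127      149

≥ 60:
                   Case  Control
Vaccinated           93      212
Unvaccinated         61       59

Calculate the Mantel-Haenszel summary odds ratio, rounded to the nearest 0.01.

OR_MH = Σ(aᵢdᵢ/nᵢ) / Σ(bᵢcᵢ/nᵢ), where nᵢ is the stratum total.
Stratum 1 (< 40): n = 654; a·d/n = 22·237/654 = 7.9725; b·c/n = 369·26/654 = 14.6697
Stratum 2 (40–59): n = 474; a·d/n = 28·149/474 = 8.8017; b·c/n = 170·127/474 = 45.5485
Stratum 3 (≥ 60): n = 425; a·d/n = 93·59/425 = 12.9106; b·c/n = 212·61/425 = 30.4282
OR_MH = (7.9725 + 8.8017 + 12.9106) / (14.6697 + 45.5485 + 30.4282) = 29.6848 / 90.6465 = 0.32748

0.33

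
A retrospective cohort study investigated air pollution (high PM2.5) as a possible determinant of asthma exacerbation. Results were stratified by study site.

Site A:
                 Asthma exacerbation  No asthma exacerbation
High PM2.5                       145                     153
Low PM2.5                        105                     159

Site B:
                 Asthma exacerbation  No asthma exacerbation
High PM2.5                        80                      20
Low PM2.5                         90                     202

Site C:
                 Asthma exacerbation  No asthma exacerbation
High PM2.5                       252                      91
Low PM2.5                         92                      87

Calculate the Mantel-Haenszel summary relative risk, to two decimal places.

1.54

RR_MH = Σ(aᵢ·n₀ᵢ/nᵢ) / Σ(cᵢ·n₁ᵢ/nᵢ), with n₁ᵢ = aᵢ+bᵢ (exposed), n₀ᵢ = cᵢ+dᵢ (unexposed), nᵢ = n₁ᵢ+n₀ᵢ.
Stratum 1 (Site A): n₁ = 298, n₀ = 264, n = 562; a·n₀/n = 145·264/562 = 68.1139; c·n₁/n = 105·298/562 = 55.6762
Stratum 2 (Site B): n₁ = 100, n₀ = 292, n = 392; a·n₀/n = 80·292/392 = 59.5918; c·n₁/n = 90·100/392 = 22.9592
Stratum 3 (Site C): n₁ = 343, n₀ = 179, n = 522; a·n₀/n = 252·179/522 = 86.4138; c·n₁/n = 92·343/522 = 60.4521
RR_MH = (68.1139 + 59.5918 + 86.4138) / (55.6762 + 22.9592 + 60.4521) = 214.1195 / 139.0874 = 1.53946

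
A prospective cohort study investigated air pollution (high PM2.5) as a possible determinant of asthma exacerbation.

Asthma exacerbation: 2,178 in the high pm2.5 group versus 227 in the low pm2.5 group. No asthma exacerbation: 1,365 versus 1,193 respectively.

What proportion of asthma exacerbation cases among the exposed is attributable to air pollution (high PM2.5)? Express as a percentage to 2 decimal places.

74.00

From the description: a = 2178, b = 1365, c = 227, d = 1193.
Risk in exposed = 2178/3543 = 0.61473; risk in unexposed = 227/1420 = 0.15986.
RR = 0.61473/0.15986 = 3.84547
AR% = (RR − 1)/RR × 100 = (3.84547 − 1)/3.84547 × 100 = 73.9954%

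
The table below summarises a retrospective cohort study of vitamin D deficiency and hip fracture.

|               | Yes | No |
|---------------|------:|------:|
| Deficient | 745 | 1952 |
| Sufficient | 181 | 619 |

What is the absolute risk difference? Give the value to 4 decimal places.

Cells: a = 745, b = 1952, c = 181, d = 619.
Risk in exposed = 745/2697 = 0.276233; risk in unexposed = 181/800 = 0.226250.
Risk difference = 0.276233 − 0.226250 = 0.049983

0.0500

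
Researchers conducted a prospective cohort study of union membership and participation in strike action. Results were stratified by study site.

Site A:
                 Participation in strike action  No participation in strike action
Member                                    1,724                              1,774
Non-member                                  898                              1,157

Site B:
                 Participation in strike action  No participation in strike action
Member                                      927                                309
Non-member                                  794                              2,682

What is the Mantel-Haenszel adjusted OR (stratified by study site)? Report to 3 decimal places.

OR_MH = Σ(aᵢdᵢ/nᵢ) / Σ(bᵢcᵢ/nᵢ), where nᵢ is the stratum total.
Stratum 1 (Site A): n = 5553; a·d/n = 1724·1157/5553 = 359.2055; b·c/n = 1774·898/5553 = 286.8813
Stratum 2 (Site B): n = 4712; a·d/n = 927·2682/4712 = 527.6346; b·c/n = 309·794/4712 = 52.0683
OR_MH = (359.2055 + 527.6346) / (286.8813 + 52.0683) = 886.8400 / 338.9497 = 2.61644

2.616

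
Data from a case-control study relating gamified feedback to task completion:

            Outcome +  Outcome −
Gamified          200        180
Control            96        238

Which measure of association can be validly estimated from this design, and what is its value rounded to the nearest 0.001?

Cells: a = 200, b = 180, c = 96, d = 238.
This is a case-control study: participants were sampled on outcome status, so risks in the source population cannot be estimated directly — relative risk is not valid here. The odds ratio is the appropriate measure.
OR = (a·d)/(b·c) = (200 × 238) / (180 × 96) = 47600 / 17280 = 2.75463

2.755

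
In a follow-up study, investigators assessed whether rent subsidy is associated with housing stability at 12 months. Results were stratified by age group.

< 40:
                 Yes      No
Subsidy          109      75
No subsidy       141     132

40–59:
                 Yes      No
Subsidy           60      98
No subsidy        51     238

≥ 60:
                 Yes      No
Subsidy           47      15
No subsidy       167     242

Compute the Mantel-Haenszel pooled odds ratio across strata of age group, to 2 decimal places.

2.21

OR_MH = Σ(aᵢdᵢ/nᵢ) / Σ(bᵢcᵢ/nᵢ), where nᵢ is the stratum total.
Stratum 1 (< 40): n = 457; a·d/n = 109·132/457 = 31.4836; b·c/n = 75·141/457 = 23.1400
Stratum 2 (40–59): n = 447; a·d/n = 60·238/447 = 31.9463; b·c/n = 98·51/447 = 11.1812
Stratum 3 (≥ 60): n = 471; a·d/n = 47·242/471 = 24.1486; b·c/n = 15·167/471 = 5.3185
OR_MH = (31.4836 + 31.9463 + 24.1486) / (23.1400 + 11.1812 + 5.3185) = 87.5785 / 39.6397 = 2.20936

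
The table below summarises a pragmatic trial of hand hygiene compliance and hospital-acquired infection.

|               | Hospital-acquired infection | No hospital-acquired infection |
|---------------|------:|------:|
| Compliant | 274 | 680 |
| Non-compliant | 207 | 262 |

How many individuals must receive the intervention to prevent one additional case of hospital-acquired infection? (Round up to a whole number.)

7

Risk in treated group = 274/954 = 0.28721; risk in control = 207/469 = 0.44136.
Absolute risk reduction = 0.44136 − 0.28721 = 0.15415
NNT = 1 / ARR = 1 / 0.15415 = 6.487 → round up → 7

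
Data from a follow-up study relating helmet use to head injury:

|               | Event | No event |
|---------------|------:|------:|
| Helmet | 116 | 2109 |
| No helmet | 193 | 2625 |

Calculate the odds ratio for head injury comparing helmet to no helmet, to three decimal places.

Cells: a = 116, b = 2109, c = 193, d = 2625.
OR = (a·d)/(b·c) = (116 × 2625) / (2109 × 193) = 304500 / 407037 = 0.74809
Exposure is associated with lower odds of head injury (OR = 0.75 < 1).

0.748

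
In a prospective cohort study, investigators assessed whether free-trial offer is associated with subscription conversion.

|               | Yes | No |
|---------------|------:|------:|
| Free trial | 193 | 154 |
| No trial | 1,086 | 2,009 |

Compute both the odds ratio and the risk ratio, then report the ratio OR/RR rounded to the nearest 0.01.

Cells: a = 193, b = 154, c = 1086, d = 2009.
OR = (193·2009)/(154·1086) = 387737/167244 = 2.31839
Risk in exposed = 193/347 = 0.55620; risk in unexposed = 1086/3095 = 0.35089; RR = 1.58511
OR/RR = 2.31839 / 1.58511 = 1.46261
The outcome is not rare, so the OR lies further from 1 than the RR.

1.46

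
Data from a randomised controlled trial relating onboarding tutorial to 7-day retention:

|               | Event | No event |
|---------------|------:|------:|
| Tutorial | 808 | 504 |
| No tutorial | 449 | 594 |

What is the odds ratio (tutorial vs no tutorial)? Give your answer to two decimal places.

Cells: a = 808, b = 504, c = 449, d = 594.
OR = (a·d)/(b·c) = (808 × 594) / (504 × 449) = 479952 / 226296 = 2.12090
The odds of 7-day retention are about 2.12 times as high in the tutorial group.

2.12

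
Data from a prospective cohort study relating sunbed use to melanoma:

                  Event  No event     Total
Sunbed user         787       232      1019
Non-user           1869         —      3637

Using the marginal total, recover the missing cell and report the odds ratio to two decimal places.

The missing cell is in the unexposed row: 3637 − 1869 = 1768.
So a = 787, b = 232, c = 1869, d = 1768.
OR = (a·d)/(b·c) = (787 × 1768) / (232 × 1869) = 1391416 / 433608 = 3.20893

3.21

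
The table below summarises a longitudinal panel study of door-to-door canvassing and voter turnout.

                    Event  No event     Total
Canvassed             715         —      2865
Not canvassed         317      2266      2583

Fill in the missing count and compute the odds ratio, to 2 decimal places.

2.38

The missing cell is in the exposed row: 2865 − 715 = 2150.
So a = 715, b = 2150, c = 317, d = 2266.
OR = (a·d)/(b·c) = (715 × 2266) / (2150 × 317) = 1620190 / 681550 = 2.37721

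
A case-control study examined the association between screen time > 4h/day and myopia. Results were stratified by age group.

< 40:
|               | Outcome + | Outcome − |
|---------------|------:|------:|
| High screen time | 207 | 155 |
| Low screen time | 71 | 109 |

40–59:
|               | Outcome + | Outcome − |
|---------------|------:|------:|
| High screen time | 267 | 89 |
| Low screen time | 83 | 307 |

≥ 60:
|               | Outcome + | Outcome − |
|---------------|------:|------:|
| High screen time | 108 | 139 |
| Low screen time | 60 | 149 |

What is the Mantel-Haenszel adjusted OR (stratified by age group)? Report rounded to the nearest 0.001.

OR_MH = Σ(aᵢdᵢ/nᵢ) / Σ(bᵢcᵢ/nᵢ), where nᵢ is the stratum total.
Stratum 1 (< 40): n = 542; a·d/n = 207·109/542 = 41.6292; b·c/n = 155·71/542 = 20.3044
Stratum 2 (40–59): n = 746; a·d/n = 267·307/746 = 109.8780; b·c/n = 89·83/746 = 9.9021
Stratum 3 (≥ 60): n = 456; a·d/n = 108·149/456 = 35.2895; b·c/n = 139·60/456 = 18.2895
OR_MH = (41.6292 + 109.8780 + 35.2895) / (20.3044 + 9.9021 + 18.2895) = 186.7966 / 48.4960 = 3.85179

3.852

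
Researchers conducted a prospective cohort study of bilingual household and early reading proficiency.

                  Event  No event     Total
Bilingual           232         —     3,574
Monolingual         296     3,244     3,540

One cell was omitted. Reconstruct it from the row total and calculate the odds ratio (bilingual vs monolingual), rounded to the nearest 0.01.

0.76

The missing cell is in the exposed row: 3574 − 232 = 3342.
So a = 232, b = 3342, c = 296, d = 3244.
OR = (a·d)/(b·c) = (232 × 3244) / (3342 × 296) = 752608 / 989232 = 0.76080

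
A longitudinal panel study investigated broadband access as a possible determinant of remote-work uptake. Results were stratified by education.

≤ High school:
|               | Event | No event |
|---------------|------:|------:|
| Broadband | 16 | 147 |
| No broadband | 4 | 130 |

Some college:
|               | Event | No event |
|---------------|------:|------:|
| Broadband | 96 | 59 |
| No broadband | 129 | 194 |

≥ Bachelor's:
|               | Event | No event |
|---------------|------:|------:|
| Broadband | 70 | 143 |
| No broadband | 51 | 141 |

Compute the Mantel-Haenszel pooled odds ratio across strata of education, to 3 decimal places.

OR_MH = Σ(aᵢdᵢ/nᵢ) / Σ(bᵢcᵢ/nᵢ), where nᵢ is the stratum total.
Stratum 1 (≤ High school): n = 297; a·d/n = 16·130/297 = 7.0034; b·c/n = 147·4/297 = 1.9798
Stratum 2 (Some college): n = 478; a·d/n = 96·194/478 = 38.9623; b·c/n = 59·129/478 = 15.9226
Stratum 3 (≥ Bachelor's): n = 405; a·d/n = 70·141/405 = 24.3704; b·c/n = 143·51/405 = 18.0074
OR_MH = (7.0034 + 38.9623 + 24.3704) / (1.9798 + 15.9226 + 18.0074) = 70.3361 / 35.9098 = 1.95869

1.959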